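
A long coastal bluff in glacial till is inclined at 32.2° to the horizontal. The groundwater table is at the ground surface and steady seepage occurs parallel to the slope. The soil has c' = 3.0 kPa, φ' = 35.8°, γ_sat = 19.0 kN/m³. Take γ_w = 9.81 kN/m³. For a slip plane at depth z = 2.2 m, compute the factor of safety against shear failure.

With seepage parallel to the slope and the water table at the surface, the effective normal stress on the slip plane uses the buoyant unit weight γ' = γ_sat − γ_w while the driving shear stress uses γ_sat:
FS = [c' + γ' z cos²β tanφ'] / [γ_sat z sinβ cosβ]
γ' = 19.0 − 9.81 = 9.19 kN/m³
Numerator = 3.0 + 9.19·2.2·cos²32.2°·tan35.8° = 3.0 + 9.19·2.2·0.7160·0.7212 = 13.441 kPa
Denominator = 19.0·2.2·sin32.2°·cos32.2° = 19.0·2.2·0.5329·0.8462 = 18.848 kPa
FS = 13.441 / 18.848 = 0.713

FS = 0.71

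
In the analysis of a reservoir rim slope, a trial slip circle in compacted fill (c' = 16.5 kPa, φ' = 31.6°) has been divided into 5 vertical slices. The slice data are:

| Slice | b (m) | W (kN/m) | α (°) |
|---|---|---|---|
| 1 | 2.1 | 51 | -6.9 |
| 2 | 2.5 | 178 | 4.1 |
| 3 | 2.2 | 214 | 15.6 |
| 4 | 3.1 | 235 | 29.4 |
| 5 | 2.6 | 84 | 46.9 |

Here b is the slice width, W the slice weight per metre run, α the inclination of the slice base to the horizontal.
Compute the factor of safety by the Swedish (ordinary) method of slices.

Ordinary method of slices: FS = Σ[c'·Δl_i + (W_i cosα_i)·tanφ'] / Σ W_i sinα_i, with Δl_i = b_i / cosα_i.
Slice 1: Δl = 2.1/cos(-6.9°) = 2.115 m; N'_1 = 51·cos(-6.9°) = 50.6; c'Δl = 34.90; W sinα = -6.1
Slice 2: Δl = 2.5/cos4.1° = 2.506 m; N'_2 = 178·cos4.1° = 177.5; c'Δl = 41.36; W sinα = 12.7
Slice 3: Δl = 2.2/cos15.6° = 2.284 m; N'_3 = 214·cos15.6° = 206.1; c'Δl = 37.69; W sinα = 57.5
Slice 4: Δl = 3.1/cos29.4° = 3.558 m; N'_4 = 235·cos29.4° = 204.7; c'Δl = 58.71; W sinα = 115.4
Slice 5: Δl = 2.6/cos46.9° = 3.805 m; N'_5 = 84·cos46.9° = 57.4; c'Δl = 62.79; W sinα = 61.3
Σc'Δl = 235.4 kN/m; ΣN' = 696.4 kN/m; ΣW sinα = 240.8 kN/m
Resisting = 235.4 + 696.4·tan31.6° = 235.4 + 428.4 = 663.9 kN/m
FS = 663.9 / 240.8 = 2.756

FS = 2.76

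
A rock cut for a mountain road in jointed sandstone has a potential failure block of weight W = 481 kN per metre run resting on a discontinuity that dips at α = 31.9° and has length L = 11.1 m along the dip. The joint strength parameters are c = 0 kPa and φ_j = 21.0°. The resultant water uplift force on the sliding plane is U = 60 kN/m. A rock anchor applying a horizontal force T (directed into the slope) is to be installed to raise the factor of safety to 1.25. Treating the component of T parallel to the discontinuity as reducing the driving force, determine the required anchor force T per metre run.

Resolving forces along and normal to the sliding plane, with the horizontal anchor force T adding T·sinα to the effective normal force and T·cosα acting up the plane against the driving force:
FS = [cL + (W cosα − U + T sinα) tanφ_j] / [W sinα − T cosα]
Without the anchor: N' = 348.4 kN/m, driving T_d = 254.2 kN/m, resisting R = 0·11.1 + 348.4·tan21.0° = 133.7 kN/m, FS = 0.53.
Setting FS = 1.25 and solving for T:
1.25·(254.2 − T cos31.9°) = 133.7 + T sin31.9°·tan21.0°
T·(sin31.9°·tan21.0° + 1.25·cos31.9°) = 1.25·254.2 − 133.7
T·(0.5284·0.3839 + 1.25·0.8490) = 317.7 − 133.7 = 184.0
T·1.2641 = 184.0
T = 145.6 kN/m

T = 146 kN/m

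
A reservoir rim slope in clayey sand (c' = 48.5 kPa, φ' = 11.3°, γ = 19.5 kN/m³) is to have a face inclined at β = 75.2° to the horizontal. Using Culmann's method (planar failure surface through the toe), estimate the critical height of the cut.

Culmann's analysis gives the critical failure plane at α_cr = (β + φ')/2 = (75.2 + 11.3)/2 = 43.2°, and the critical height
H_c = (4c'/γ) · sinβ cosφ' / [1 − cos(β − φ')]
    = (4·48.5/19.5) · sin75.2°·cos11.3° / [1 − cos(63.9°)]
    = 9.949 · 0.9668·0.9806 / [1 − 0.4399]
    = 9.949 · 0.9481 / 0.5601
    = 16.84 m

H_c = 16.84 m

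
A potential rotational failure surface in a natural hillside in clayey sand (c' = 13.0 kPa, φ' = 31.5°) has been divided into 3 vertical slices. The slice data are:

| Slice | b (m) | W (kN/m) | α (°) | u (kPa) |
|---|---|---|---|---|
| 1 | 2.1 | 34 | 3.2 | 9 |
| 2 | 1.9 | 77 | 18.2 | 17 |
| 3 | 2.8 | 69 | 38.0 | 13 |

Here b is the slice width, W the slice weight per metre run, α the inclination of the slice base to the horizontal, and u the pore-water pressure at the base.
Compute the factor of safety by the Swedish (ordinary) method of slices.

Ordinary method of slices: FS = Σ[c'·Δl_i + (W_i cosα_i − u_i·Δl_i)·tanφ'] / Σ W_i sinα_i, with Δl_i = b_i / cosα_i.
Slice 1: Δl = 2.1/cos3.2° = 2.103 m; N'_1 = 34·cos3.2° − 9·2.103 = 15.0; c'Δl = 27.34; W sinα = 1.9
Slice 2: Δl = 1.9/cos18.2° = 2.000 m; N'_2 = 77·cos18.2° − 17·2.000 = 39.1; c'Δl = 26.00; W sinα = 24.0
Slice 3: Δl = 2.8/cos38.0° = 3.553 m; N'_3 = 69·cos38.0° − 13·3.553 = 8.2; c'Δl = 46.19; W sinα = 42.5
Σc'Δl = 99.5 kN/m; ΣN' = 62.3 kN/m; ΣW sinα = 68.4 kN/m
Resisting = 99.5 + 62.3·tan31.5° = 99.5 + 38.2 = 137.7 kN/m
FS = 137.7 / 68.4 = 2.013

FS = 2.01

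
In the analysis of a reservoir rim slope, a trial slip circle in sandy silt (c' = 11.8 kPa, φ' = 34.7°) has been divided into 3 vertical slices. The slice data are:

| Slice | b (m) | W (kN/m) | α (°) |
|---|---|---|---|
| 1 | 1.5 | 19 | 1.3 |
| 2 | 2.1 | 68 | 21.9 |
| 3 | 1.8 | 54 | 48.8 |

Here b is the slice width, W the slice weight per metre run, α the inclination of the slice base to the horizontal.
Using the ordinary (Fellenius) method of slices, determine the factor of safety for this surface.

FS = 2.38

Ordinary method of slices: FS = Σ[c'·Δl_i + (W_i cosα_i)·tanφ'] / Σ W_i sinα_i, with Δl_i = b_i / cosα_i.
Slice 1: Δl = 1.5/cos1.3° = 1.500 m; N'_1 = 19·cos1.3° = 19.0; c'Δl = 17.70; W sinα = 0.4
Slice 2: Δl = 2.1/cos21.9° = 2.263 m; N'_2 = 68·cos21.9° = 63.1; c'Δl = 26.71; W sinα = 25.4
Slice 3: Δl = 1.8/cos48.8° = 2.733 m; N'_3 = 54·cos48.8° = 35.6; c'Δl = 32.25; W sinα = 40.6
Σc'Δl = 76.7 kN/m; ΣN' = 117.7 kN/m; ΣW sinα = 66.4 kN/m
Resisting = 76.7 + 117.7·tan34.7° = 76.7 + 81.5 = 158.1 kN/m
FS = 158.1 / 66.4 = 2.381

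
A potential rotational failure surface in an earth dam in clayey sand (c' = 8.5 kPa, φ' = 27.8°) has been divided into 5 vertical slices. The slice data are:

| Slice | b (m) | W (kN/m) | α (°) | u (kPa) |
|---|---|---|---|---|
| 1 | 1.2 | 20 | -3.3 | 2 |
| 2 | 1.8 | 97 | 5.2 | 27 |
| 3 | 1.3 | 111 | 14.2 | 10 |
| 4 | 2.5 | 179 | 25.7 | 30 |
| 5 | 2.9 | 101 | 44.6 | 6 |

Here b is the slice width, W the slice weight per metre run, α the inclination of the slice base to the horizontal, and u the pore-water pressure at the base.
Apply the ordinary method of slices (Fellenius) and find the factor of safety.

Ordinary method of slices: FS = Σ[c'·Δl_i + (W_i cosα_i − u_i·Δl_i)·tanφ'] / Σ W_i sinα_i, with Δl_i = b_i / cosα_i.
Slice 1: Δl = 1.2/cos(-3.3°) = 1.202 m; N'_1 = 20·cos(-3.3°) − 2·1.202 = 17.6; c'Δl = 10.22; W sinα = -1.2
Slice 2: Δl = 1.8/cos5.2° = 1.807 m; N'_2 = 97·cos5.2° − 27·1.807 = 47.8; c'Δl = 15.36; W sinα = 8.8
Slice 3: Δl = 1.3/cos14.2° = 1.341 m; N'_3 = 111·cos14.2° − 10·1.341 = 94.2; c'Δl = 11.40; W sinα = 27.2
Slice 4: Δl = 2.5/cos25.7° = 2.774 m; N'_4 = 179·cos25.7° − 30·2.774 = 78.1; c'Δl = 23.58; W sinα = 77.6
Slice 5: Δl = 2.9/cos44.6° = 4.073 m; N'_5 = 101·cos44.6° − 6·4.073 = 47.5; c'Δl = 34.62; W sinα = 70.9
Σc'Δl = 95.2 kN/m; ΣN' = 285.1 kN/m; ΣW sinα = 183.4 kN/m
Resisting = 95.2 + 285.1·tan27.8° = 95.2 + 150.3 = 245.5 kN/m
FS = 245.5 / 183.4 = 1.338

FS = 1.34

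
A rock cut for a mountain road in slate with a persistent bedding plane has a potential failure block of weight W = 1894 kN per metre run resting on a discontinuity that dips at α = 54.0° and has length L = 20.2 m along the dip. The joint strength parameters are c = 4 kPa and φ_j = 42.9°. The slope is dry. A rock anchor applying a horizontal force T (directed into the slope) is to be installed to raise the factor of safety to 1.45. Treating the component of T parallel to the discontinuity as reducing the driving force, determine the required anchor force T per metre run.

T = 690 kN/m

Resolving forces along and normal to the sliding plane, with the horizontal anchor force T adding T·sinα to the effective normal force and T·cosα acting up the plane against the driving force:
FS = [cL + (W cosα + T sinα) tanφ_j] / [W sinα − T cosα]
Without the anchor: N' = 1113.3 kN/m, driving T_d = 1532.3 kN/m, resisting R = 4·20.2 + 1113.3·tan42.9° = 1115.3 kN/m, FS = 0.73.
Setting FS = 1.45 and solving for T:
1.45·(1532.3 − T cos54.0°) = 1115.3 + T sin54.0°·tan42.9°
T·(sin54.0°·tan42.9° + 1.45·cos54.0°) = 1.45·1532.3 − 1115.3
T·(0.8090·0.9293 + 1.45·0.5878) = 2221.8 − 1115.3 = 1106.5
T·1.6041 = 1106.5
T = 689.8 kN/m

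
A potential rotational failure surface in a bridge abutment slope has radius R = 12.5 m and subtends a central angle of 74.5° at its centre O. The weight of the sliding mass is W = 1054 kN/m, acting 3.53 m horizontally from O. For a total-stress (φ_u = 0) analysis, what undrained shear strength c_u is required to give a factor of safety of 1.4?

FS = c_u·L_a·R / (W·d), so c_u = FS·W·d / (L_a·R).
Arc length L_a = R·θ = 12.5·(74.5°·π/180) = 12.5·1.3003 = 16.25 m
c_u = 1.4·1054·3.53 / (16.25·12.5) = 5208.9 / 203.17 = 25.64 kPa

c_u = 25.6 kPa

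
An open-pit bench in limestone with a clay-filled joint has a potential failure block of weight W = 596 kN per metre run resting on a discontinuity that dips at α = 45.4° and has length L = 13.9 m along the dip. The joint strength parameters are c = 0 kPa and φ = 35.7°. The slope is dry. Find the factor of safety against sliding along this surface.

Resolving the block weight along and normal to the plane and applying the Mohr–Coulomb strength on the joint:
N' = W cosα = 596·cos45.4° = 418.5 kN/m
Driving force T = W sinα = 596·sin45.4° = 424.4 kN/m
Resisting force R = c·L + N'·tanφ = 0·13.9 + 418.5·tan35.7° = 0.0 + 300.7 = 300.7 kN/m
FS = R / T = 300.7 / 424.4 = 0.709

FS = 0.71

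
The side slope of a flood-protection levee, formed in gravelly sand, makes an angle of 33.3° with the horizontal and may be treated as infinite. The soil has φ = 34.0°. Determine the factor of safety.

For a dry cohesionless infinite slope the factor of safety is FS = tanφ / tanβ.
FS = tan34.0° / tan33.3° = 0.6745 / 0.6569 = 1.027

FS = 1.03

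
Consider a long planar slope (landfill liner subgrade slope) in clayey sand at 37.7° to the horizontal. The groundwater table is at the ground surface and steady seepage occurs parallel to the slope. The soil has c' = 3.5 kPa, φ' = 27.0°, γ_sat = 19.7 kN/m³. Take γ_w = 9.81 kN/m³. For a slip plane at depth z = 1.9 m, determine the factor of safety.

FS = 0.52

With seepage parallel to the slope and the water table at the surface, the effective normal stress on the slip plane uses the buoyant unit weight γ' = γ_sat − γ_w while the driving shear stress uses γ_sat:
FS = [c' + γ' z cos²β tanφ'] / [γ_sat z sinβ cosβ]
γ' = 19.7 − 9.81 = 9.89 kN/m³
Numerator = 3.5 + 9.89·1.9·cos²37.7°·tan27.0° = 3.5 + 9.89·1.9·0.6260·0.5095 = 9.494 kPa
Denominator = 19.7·1.9·sin37.7°·cos37.7° = 19.7·1.9·0.6115·0.7912 = 18.111 kPa
FS = 9.494 / 18.111 = 0.524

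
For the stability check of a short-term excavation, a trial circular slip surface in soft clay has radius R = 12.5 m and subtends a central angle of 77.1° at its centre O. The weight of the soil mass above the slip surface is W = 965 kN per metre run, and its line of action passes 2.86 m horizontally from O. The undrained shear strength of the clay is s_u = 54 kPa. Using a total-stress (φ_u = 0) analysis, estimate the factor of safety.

FS = 4.11

Taking moments about the centre O, the resisting moment is provided by the undrained shear strength acting along the arc:
Arc length L_a = R·θ = 12.5·(77.1°·π/180) = 12.5·1.3456 = 16.82 m
M_R = s_u·L_a·R = 54·16.82·12.5 = 11353.9 kN·m/m
M_D = W·d = 965·2.86 = 2759.9 kN·m/m
FS = M_R / M_D = 11353.9 / 2759.9 = 4.114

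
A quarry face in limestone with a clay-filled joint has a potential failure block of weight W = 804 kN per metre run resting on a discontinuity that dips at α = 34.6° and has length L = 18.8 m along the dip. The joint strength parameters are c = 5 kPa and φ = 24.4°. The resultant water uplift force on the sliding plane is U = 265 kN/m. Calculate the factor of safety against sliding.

Resolving the block weight along and normal to the plane and applying the Mohr–Coulomb strength on the joint:
N' = W cosα − U = 804·cos34.6° − 265 = 396.8 kN/m
Driving force T = W sinα = 804·sin34.6° = 456.5 kN/m
Resisting force R = c·L + N'·tanφ = 5·18.8 + 396.8·tan24.4° = 94.0 + 180.0 = 274.0 kN/m
FS = R / T = 274.0 / 456.5 = 0.600

FS = 0.60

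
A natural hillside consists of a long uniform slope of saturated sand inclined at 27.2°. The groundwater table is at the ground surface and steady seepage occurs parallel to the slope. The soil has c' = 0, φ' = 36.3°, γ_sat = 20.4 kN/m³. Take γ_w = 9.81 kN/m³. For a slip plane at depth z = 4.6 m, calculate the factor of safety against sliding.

With seepage parallel to the slope and the water table at the surface, the effective normal stress on the slip plane uses the buoyant unit weight γ' = γ_sat − γ_w while the driving shear stress uses γ_sat:
FS = [c' + γ' z cos²β tanφ'] / [γ_sat z sinβ cosβ]
(For c' = 0 this reduces to FS = (γ'/γ_sat)·tanφ'/tanβ.)
γ' = 20.4 − 9.81 = 10.59 kN/m³
Numerator = 0.0 + 10.59·4.6·cos²27.2°·tan36.3° = 0.0 + 10.59·4.6·0.7911·0.7346 = 28.307 kPa
Denominator = 20.4·4.6·sin27.2°·cos27.2° = 20.4·4.6·0.4571·0.8894 = 38.151 kPa
FS = 28.307 / 38.151 = 0.742

FS = 0.74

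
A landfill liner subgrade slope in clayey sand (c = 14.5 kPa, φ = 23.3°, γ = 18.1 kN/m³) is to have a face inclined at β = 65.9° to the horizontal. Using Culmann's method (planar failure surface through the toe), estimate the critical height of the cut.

H_c = 10.18 m

Culmann's analysis gives the critical failure plane at α_cr = (β + φ)/2 = (65.9 + 23.3)/2 = 44.6°, and the critical height
H_c = (4c/γ) · sinβ cosφ / [1 − cos(β − φ)]
    = (4·14.5/18.1) · sin65.9°·cos23.3° / [1 − cos(42.6°)]
    = 3.204 · 0.9128·0.9184 / [1 − 0.7361]
    = 3.204 · 0.8384 / 0.2639
    = 10.18 m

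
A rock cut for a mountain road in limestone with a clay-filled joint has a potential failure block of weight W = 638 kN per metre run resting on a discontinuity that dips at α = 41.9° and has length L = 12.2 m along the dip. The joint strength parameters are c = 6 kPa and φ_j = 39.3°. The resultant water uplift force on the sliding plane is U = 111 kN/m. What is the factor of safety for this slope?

Resolving the block weight along and normal to the plane and applying the Mohr–Coulomb strength on the joint:
N' = W cosα − U = 638·cos41.9° − 111 = 363.9 kN/m
Driving force T = W sinα = 638·sin41.9° = 426.1 kN/m
Resisting force R = c·L + N'·tanφ_j = 6·12.2 + 363.9·tan39.3° = 73.2 + 297.8 = 371.0 kN/m
FS = R / T = 371.0 / 426.1 = 0.871

FS = 0.87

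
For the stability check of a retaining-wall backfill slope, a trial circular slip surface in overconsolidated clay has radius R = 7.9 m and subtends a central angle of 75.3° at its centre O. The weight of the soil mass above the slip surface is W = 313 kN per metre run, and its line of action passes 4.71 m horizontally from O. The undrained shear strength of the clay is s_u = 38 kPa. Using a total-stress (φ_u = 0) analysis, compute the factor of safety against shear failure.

Taking moments about the centre O, the resisting moment is provided by the undrained shear strength acting along the arc:
Arc length L_a = R·θ = 7.9·(75.3°·π/180) = 7.9·1.3142 = 10.38 m
M_R = s_u·L_a·R = 38·10.38·7.9 = 3116.8 kN·m/m
M_D = W·d = 313·4.71 = 1474.2 kN·m/m
FS = M_R / M_D = 3116.8 / 1474.2 = 2.114

FS = 2.11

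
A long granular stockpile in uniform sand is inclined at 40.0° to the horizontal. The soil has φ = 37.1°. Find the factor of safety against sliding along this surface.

FS = 0.90

For a dry cohesionless infinite slope the factor of safety is FS = tanφ / tanβ.
FS = tan37.1° / tan40.0° = 0.7563 / 0.8391 = 0.901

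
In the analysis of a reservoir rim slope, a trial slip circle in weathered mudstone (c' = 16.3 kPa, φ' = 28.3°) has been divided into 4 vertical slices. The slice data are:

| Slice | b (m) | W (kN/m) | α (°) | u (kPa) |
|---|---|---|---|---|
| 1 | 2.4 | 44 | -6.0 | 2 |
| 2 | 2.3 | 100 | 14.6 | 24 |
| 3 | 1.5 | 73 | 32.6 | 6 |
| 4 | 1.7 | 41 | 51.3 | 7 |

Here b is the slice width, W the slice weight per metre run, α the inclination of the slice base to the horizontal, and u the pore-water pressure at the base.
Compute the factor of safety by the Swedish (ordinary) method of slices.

FS = 2.44

Ordinary method of slices: FS = Σ[c'·Δl_i + (W_i cosα_i − u_i·Δl_i)·tanφ'] / Σ W_i sinα_i, with Δl_i = b_i / cosα_i.
Slice 1: Δl = 2.4/cos(-6.0°) = 2.413 m; N'_1 = 44·cos(-6.0°) − 2·2.413 = 38.9; c'Δl = 39.34; W sinα = -4.6
Slice 2: Δl = 2.3/cos14.6° = 2.377 m; N'_2 = 100·cos14.6° − 24·2.377 = 39.7; c'Δl = 38.74; W sinα = 25.2
Slice 3: Δl = 1.5/cos32.6° = 1.781 m; N'_3 = 73·cos32.6° − 6·1.781 = 50.8; c'Δl = 29.02; W sinα = 39.3
Slice 4: Δl = 1.7/cos51.3° = 2.719 m; N'_4 = 41·cos51.3° − 7·2.719 = 6.6; c'Δl = 44.32; W sinα = 32.0
Σc'Δl = 151.4 kN/m; ΣN' = 136.1 kN/m; ΣW sinα = 91.9 kN/m
Resisting = 151.4 + 136.1·tan28.3° = 151.4 + 73.3 = 224.7 kN/m
FS = 224.7 / 91.9 = 2.444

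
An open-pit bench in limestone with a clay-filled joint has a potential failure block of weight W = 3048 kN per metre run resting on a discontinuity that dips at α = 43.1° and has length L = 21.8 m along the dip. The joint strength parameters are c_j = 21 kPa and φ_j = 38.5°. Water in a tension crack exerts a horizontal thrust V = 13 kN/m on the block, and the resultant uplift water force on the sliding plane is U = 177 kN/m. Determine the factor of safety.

Resolving the block weight along and normal to the plane and applying the Mohr–Coulomb strength on the joint:
N' = W cosα − U − V sinα = 3048·cos43.1° − 177 − 13·sin43.1° = 2039.7 kN/m
Driving force T = W sinα + V cosα = 3048·sin43.1° + 13·cos43.1° = 2092.1 kN/m
Resisting force R = c_j·L + N'·tanφ_j = 21·21.8 + 2039.7·tan38.5° = 457.8 + 1622.4 = 2080.2 kN/m
FS = R / T = 2080.2 / 2092.1 = 0.994

FS = 0.99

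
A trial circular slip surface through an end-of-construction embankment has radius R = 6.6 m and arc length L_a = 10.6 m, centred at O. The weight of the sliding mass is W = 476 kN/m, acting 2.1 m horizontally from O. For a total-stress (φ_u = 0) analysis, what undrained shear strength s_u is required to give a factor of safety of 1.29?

FS = s_u·L_a·R / (W·d), so s_u = FS·W·d / (L_a·R).
s_u = 1.29·476·2.1 / (10.60·6.6) = 1289.5 / 69.96 = 18.43 kPa

s_u = 18.4 kPa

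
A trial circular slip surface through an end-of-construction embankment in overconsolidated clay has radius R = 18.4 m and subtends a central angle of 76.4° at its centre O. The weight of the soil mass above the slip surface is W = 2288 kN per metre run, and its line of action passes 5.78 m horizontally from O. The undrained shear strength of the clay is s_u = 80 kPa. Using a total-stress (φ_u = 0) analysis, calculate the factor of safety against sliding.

Taking moments about the centre O, the resisting moment is provided by the undrained shear strength acting along the arc:
Arc length L_a = R·θ = 18.4·(76.4°·π/180) = 18.4·1.3334 = 24.54 m
M_R = s_u·L_a·R = 80·24.54·18.4 = 36115.7 kN·m/m
M_D = W·d = 2288·5.78 = 13224.6 kN·m/m
FS = M_R / M_D = 36115.7 / 13224.6 = 2.731

FS = 2.73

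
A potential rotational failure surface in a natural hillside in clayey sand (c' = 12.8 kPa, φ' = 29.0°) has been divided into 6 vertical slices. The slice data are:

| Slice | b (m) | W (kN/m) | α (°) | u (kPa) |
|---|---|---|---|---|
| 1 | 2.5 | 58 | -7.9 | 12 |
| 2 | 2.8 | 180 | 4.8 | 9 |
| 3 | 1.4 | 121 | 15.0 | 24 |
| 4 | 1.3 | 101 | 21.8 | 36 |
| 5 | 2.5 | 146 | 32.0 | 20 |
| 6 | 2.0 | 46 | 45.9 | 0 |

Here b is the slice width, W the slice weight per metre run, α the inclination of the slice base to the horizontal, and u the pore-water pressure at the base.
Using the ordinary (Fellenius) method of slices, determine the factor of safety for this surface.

FS = 2.16

Ordinary method of slices: FS = Σ[c'·Δl_i + (W_i cosα_i − u_i·Δl_i)·tanφ'] / Σ W_i sinα_i, with Δl_i = b_i / cosα_i.
Slice 1: Δl = 2.5/cos(-7.9°) = 2.524 m; N'_1 = 58·cos(-7.9°) − 12·2.524 = 27.2; c'Δl = 32.31; W sinα = -8.0
Slice 2: Δl = 2.8/cos4.8° = 2.810 m; N'_2 = 180·cos4.8° − 9·2.810 = 154.1; c'Δl = 35.97; W sinα = 15.1
Slice 3: Δl = 1.4/cos15.0° = 1.449 m; N'_3 = 121·cos15.0° − 24·1.449 = 82.1; c'Δl = 18.55; W sinα = 31.3
Slice 4: Δl = 1.3/cos21.8° = 1.400 m; N'_4 = 101·cos21.8° − 36·1.400 = 43.4; c'Δl = 17.92; W sinα = 37.5
Slice 5: Δl = 2.5/cos32.0° = 2.948 m; N'_5 = 146·cos32.0° − 20·2.948 = 64.9; c'Δl = 37.73; W sinα = 77.4
Slice 6: Δl = 2.0/cos45.9° = 2.874 m; N'_6 = 46·cos45.9° − 0·2.874 = 32.0; c'Δl = 36.79; W sinα = 33.0
Σc'Δl = 179.3 kN/m; ΣN' = 403.6 kN/m; ΣW sinα = 186.3 kN/m
Resisting = 179.3 + 403.6·tan29.0° = 179.3 + 223.7 = 403.0 kN/m
FS = 403.0 / 186.3 = 2.163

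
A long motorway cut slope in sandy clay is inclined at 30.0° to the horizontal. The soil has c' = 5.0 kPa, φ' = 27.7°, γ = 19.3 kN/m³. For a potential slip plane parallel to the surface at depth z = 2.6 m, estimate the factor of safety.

FS = 1.14

For an infinite slope with a slip plane parallel to the surface (no pore pressure): FS = [c' + γz cos²β tanφ'] / [γz sinβ cosβ].
γz = 19.3·2.6 = 50.18 kN/m²
Numerator = 5.0 + 50.18·cos²30.0°·tan27.7° = 5.0 + 50.18·0.7500·0.5250 = 24.759 kPa
Denominator = 50.18·sin30.0°·cos30.0° = 50.18·0.5000·0.8660 = 21.729 kPa
FS = 24.759 / 21.729 = 1.139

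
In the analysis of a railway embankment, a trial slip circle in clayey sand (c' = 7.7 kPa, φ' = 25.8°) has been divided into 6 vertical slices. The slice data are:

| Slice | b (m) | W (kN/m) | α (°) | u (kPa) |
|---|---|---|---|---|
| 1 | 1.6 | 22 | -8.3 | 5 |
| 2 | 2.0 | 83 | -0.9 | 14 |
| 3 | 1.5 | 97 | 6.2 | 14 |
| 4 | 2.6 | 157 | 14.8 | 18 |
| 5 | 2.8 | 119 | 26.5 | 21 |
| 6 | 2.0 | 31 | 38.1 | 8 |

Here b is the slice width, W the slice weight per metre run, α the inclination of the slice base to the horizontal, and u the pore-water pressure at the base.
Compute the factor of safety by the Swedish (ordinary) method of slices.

FS = 2.07

Ordinary method of slices: FS = Σ[c'·Δl_i + (W_i cosα_i − u_i·Δl_i)·tanφ'] / Σ W_i sinα_i, with Δl_i = b_i / cosα_i.
Slice 1: Δl = 1.6/cos(-8.3°) = 1.617 m; N'_1 = 22·cos(-8.3°) − 5·1.617 = 13.7; c'Δl = 12.45; W sinα = -3.2
Slice 2: Δl = 2.0/cos(-0.9°) = 2.000 m; N'_2 = 83·cos(-0.9°) − 14·2.000 = 55.0; c'Δl = 15.40; W sinα = -1.3
Slice 3: Δl = 1.5/cos6.2° = 1.509 m; N'_3 = 97·cos6.2° − 14·1.509 = 75.3; c'Δl = 11.62; W sinα = 10.5
Slice 4: Δl = 2.6/cos14.8° = 2.689 m; N'_4 = 157·cos14.8° − 18·2.689 = 103.4; c'Δl = 20.71; W sinα = 40.1
Slice 5: Δl = 2.8/cos26.5° = 3.129 m; N'_5 = 119·cos26.5° − 21·3.129 = 40.8; c'Δl = 24.09; W sinα = 53.1
Slice 6: Δl = 2.0/cos38.1° = 2.542 m; N'_6 = 31·cos38.1° − 8·2.542 = 4.1; c'Δl = 19.57; W sinα = 19.1
Σc'Δl = 103.8 kN/m; ΣN' = 292.2 kN/m; ΣW sinα = 118.3 kN/m
Resisting = 103.8 + 292.2·tan25.8° = 103.8 + 141.3 = 245.1 kN/m
FS = 245.1 / 118.3 = 2.071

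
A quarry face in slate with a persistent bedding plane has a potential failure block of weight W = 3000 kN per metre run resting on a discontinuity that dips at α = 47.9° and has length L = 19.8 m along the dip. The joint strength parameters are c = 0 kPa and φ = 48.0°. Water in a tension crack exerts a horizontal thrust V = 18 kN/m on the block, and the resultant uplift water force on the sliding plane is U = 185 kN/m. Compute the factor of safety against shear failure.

Resolving the block weight along and normal to the plane and applying the Mohr–Coulomb strength on the joint:
N' = W cosα − U − V sinα = 3000·cos47.9° − 185 − 18·sin47.9° = 1812.9 kN/m
Driving force T = W sinα + V cosα = 3000·sin47.9° + 18·cos47.9° = 2238.0 kN/m
Resisting force R = c·L + N'·tanφ = 0·19.8 + 1812.9·tan48.0° = 0.0 + 2013.5 = 2013.5 kN/m
FS = R / T = 2013.5 / 2238.0 = 0.900

FS = 0.90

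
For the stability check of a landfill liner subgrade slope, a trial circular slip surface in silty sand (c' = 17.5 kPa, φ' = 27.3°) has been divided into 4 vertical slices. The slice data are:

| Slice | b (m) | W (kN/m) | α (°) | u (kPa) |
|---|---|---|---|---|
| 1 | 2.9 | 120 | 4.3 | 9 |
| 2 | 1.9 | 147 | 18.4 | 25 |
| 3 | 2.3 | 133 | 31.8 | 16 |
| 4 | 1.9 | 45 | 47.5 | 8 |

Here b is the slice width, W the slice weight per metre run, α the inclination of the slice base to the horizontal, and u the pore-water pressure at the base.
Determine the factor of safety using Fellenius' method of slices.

FS = 2.00

Ordinary method of slices: FS = Σ[c'·Δl_i + (W_i cosα_i − u_i·Δl_i)·tanφ'] / Σ W_i sinα_i, with Δl_i = b_i / cosα_i.
Slice 1: Δl = 2.9/cos4.3° = 2.908 m; N'_1 = 120·cos4.3° − 9·2.908 = 93.5; c'Δl = 50.89; W sinα = 9.0
Slice 2: Δl = 1.9/cos18.4° = 2.002 m; N'_2 = 147·cos18.4° − 25·2.002 = 89.4; c'Δl = 35.04; W sinα = 46.4
Slice 3: Δl = 2.3/cos31.8° = 2.706 m; N'_3 = 133·cos31.8° − 16·2.706 = 69.7; c'Δl = 47.36; W sinα = 70.1
Slice 4: Δl = 1.9/cos47.5° = 2.812 m; N'_4 = 45·cos47.5° − 8·2.812 = 7.9; c'Δl = 49.22; W sinα = 33.2
Σc'Δl = 182.5 kN/m; ΣN' = 260.6 kN/m; ΣW sinα = 158.7 kN/m
Resisting = 182.5 + 260.6·tan27.3° = 182.5 + 134.5 = 317.0 kN/m
FS = 317.0 / 158.7 = 1.998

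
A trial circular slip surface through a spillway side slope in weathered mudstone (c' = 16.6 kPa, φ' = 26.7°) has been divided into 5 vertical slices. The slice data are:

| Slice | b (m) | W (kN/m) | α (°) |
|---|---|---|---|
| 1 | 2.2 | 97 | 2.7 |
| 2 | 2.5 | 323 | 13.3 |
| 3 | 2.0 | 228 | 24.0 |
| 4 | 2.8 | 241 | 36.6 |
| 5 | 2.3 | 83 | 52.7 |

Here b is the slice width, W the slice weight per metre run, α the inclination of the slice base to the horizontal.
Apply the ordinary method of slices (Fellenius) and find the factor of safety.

FS = 1.76

Ordinary method of slices: FS = Σ[c'·Δl_i + (W_i cosα_i)·tanφ'] / Σ W_i sinα_i, with Δl_i = b_i / cosα_i.
Slice 1: Δl = 2.2/cos2.7° = 2.202 m; N'_1 = 97·cos2.7° = 96.9; c'Δl = 36.56; W sinα = 4.6
Slice 2: Δl = 2.5/cos13.3° = 2.569 m; N'_2 = 323·cos13.3° = 314.3; c'Δl = 42.64; W sinα = 74.3
Slice 3: Δl = 2.0/cos24.0° = 2.189 m; N'_3 = 228·cos24.0° = 208.3; c'Δl = 36.34; W sinα = 92.7
Slice 4: Δl = 2.8/cos36.6° = 3.488 m; N'_4 = 241·cos36.6° = 193.5; c'Δl = 57.90; W sinα = 143.7
Slice 5: Δl = 2.3/cos52.7° = 3.795 m; N'_5 = 83·cos52.7° = 50.3; c'Δl = 63.00; W sinα = 66.0
Σc'Δl = 236.4 kN/m; ΣN' = 863.3 kN/m; ΣW sinα = 381.3 kN/m
Resisting = 236.4 + 863.3·tan26.7° = 236.4 + 434.2 = 670.6 kN/m
FS = 670.6 / 381.3 = 1.759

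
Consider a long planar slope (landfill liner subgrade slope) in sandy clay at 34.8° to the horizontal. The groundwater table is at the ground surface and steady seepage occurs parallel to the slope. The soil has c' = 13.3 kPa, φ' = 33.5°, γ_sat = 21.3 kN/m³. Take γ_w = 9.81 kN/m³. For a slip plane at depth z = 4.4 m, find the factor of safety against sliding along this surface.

With seepage parallel to the slope and the water table at the surface, the effective normal stress on the slip plane uses the buoyant unit weight γ' = γ_sat − γ_w while the driving shear stress uses γ_sat:
FS = [c' + γ' z cos²β tanφ'] / [γ_sat z sinβ cosβ]
γ' = 21.3 − 9.81 = 11.49 kN/m³
Numerator = 13.3 + 11.49·4.4·cos²34.8°·tan33.5° = 13.3 + 11.49·4.4·0.6743·0.6619 = 35.863 kPa
Denominator = 21.3·4.4·sin34.8°·cos34.8° = 21.3·4.4·0.5707·0.8211 = 43.921 kPa
FS = 35.863 / 43.921 = 0.817

FS = 0.82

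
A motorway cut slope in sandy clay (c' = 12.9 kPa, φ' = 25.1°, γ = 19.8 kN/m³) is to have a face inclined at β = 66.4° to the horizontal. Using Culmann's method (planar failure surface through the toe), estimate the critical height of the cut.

H_c = 8.69 m

Culmann's analysis gives the critical failure plane at α_cr = (β + φ')/2 = (66.4 + 25.1)/2 = 45.8°, and the critical height
H_c = (4c'/γ) · sinβ cosφ' / [1 − cos(β − φ')]
    = (4·12.9/19.8) · sin66.4°·cos25.1° / [1 − cos(41.3°)]
    = 2.606 · 0.9164·0.9056 / [1 − 0.7513]
    = 2.606 · 0.8298 / 0.2487
    = 8.69 m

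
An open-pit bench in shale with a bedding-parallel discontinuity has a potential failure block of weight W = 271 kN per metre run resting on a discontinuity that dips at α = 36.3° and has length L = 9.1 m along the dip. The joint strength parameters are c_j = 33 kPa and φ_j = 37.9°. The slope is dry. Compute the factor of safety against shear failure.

FS = 2.93

Resolving the block weight along and normal to the plane and applying the Mohr–Coulomb strength on the joint:
N' = W cosα = 271·cos36.3° = 218.4 kN/m
Driving force T = W sinα = 271·sin36.3° = 160.4 kN/m
Resisting force R = c_j·L + N'·tanφ_j = 33·9.1 + 218.4·tan37.9° = 300.3 + 170.0 = 470.3 kN/m
FS = R / T = 470.3 / 160.4 = 2.932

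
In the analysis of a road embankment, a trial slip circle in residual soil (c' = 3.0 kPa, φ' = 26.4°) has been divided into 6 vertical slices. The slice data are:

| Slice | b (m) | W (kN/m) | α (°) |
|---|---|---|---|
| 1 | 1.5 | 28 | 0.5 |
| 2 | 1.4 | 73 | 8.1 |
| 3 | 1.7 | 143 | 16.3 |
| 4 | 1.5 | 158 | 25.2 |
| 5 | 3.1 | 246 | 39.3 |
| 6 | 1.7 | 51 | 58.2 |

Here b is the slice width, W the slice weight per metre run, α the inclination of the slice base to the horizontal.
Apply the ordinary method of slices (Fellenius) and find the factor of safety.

FS = 1.06

Ordinary method of slices: FS = Σ[c'·Δl_i + (W_i cosα_i)·tanφ'] / Σ W_i sinα_i, with Δl_i = b_i / cosα_i.
Slice 1: Δl = 1.5/cos0.5° = 1.500 m; N'_1 = 28·cos0.5° = 28.0; c'Δl = 4.50; W sinα = 0.2
Slice 2: Δl = 1.4/cos8.1° = 1.414 m; N'_2 = 73·cos8.1° = 72.3; c'Δl = 4.24; W sinα = 10.3
Slice 3: Δl = 1.7/cos16.3° = 1.771 m; N'_3 = 143·cos16.3° = 137.3; c'Δl = 5.31; W sinα = 40.1
Slice 4: Δl = 1.5/cos25.2° = 1.658 m; N'_4 = 158·cos25.2° = 143.0; c'Δl = 4.97; W sinα = 67.3
Slice 5: Δl = 3.1/cos39.3° = 4.006 m; N'_5 = 246·cos39.3° = 190.4; c'Δl = 12.02; W sinα = 155.8
Slice 6: Δl = 1.7/cos58.2° = 3.226 m; N'_6 = 51·cos58.2° = 26.9; c'Δl = 9.68; W sinα = 43.3
Σc'Δl = 40.7 kN/m; ΣN' = 597.7 kN/m; ΣW sinα = 317.1 kN/m
Resisting = 40.7 + 597.7·tan26.4° = 40.7 + 296.7 = 337.4 kN/m
FS = 337.4 / 317.1 = 1.064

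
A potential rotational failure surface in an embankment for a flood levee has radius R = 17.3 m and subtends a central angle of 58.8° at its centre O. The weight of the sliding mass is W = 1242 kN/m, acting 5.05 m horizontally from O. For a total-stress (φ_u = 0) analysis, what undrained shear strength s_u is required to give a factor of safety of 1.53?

FS = s_u·L_a·R / (W·d), so s_u = FS·W·d / (L_a·R).
Arc length L_a = R·θ = 17.3·(58.8°·π/180) = 17.3·1.0263 = 17.75 m
s_u = 1.53·1242·5.05 / (17.75·17.3) = 9596.3 / 307.15 = 31.24 kPa

s_u = 31.2 kPa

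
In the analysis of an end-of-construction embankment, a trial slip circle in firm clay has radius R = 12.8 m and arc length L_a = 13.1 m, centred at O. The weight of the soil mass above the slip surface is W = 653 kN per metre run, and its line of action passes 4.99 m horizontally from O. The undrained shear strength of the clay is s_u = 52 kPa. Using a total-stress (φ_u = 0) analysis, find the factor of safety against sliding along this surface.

FS = 2.68

Taking moments about the centre O, the resisting moment is provided by the undrained shear strength acting along the arc:
M_R = s_u·L_a·R = 52·13.10·12.8 = 8719.4 kN·m/m
M_D = W·d = 653·4.99 = 3258.5 kN·m/m
FS = M_R / M_D = 8719.4 / 3258.5 = 2.676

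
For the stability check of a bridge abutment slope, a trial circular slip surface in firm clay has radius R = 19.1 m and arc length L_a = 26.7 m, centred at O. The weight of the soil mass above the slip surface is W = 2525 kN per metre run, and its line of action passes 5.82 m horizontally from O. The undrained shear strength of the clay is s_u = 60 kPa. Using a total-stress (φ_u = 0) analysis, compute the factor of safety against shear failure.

Taking moments about the centre O, the resisting moment is provided by the undrained shear strength acting along the arc:
M_R = s_u·L_a·R = 60·26.70·19.1 = 30598.2 kN·m/m
M_D = W·d = 2525·5.82 = 14695.5 kN·m/m
FS = M_R / M_D = 30598.2 / 14695.5 = 2.082

FS = 2.08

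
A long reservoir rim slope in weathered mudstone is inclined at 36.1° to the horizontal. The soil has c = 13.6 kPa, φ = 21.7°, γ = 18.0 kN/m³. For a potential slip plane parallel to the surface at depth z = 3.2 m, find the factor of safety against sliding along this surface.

FS = 1.04

For an infinite slope with a slip plane parallel to the surface (no pore pressure): FS = [c + γz cos²β tanφ] / [γz sinβ cosβ].
γz = 18.0·3.2 = 57.60 kN/m²
Numerator = 13.6 + 57.60·cos²36.1°·tan21.7° = 13.6 + 57.60·0.6528·0.3979 = 28.564 kPa
Denominator = 57.60·sin36.1°·cos36.1° = 57.60·0.5892·0.8080 = 27.421 kPa
FS = 28.564 / 27.421 = 1.042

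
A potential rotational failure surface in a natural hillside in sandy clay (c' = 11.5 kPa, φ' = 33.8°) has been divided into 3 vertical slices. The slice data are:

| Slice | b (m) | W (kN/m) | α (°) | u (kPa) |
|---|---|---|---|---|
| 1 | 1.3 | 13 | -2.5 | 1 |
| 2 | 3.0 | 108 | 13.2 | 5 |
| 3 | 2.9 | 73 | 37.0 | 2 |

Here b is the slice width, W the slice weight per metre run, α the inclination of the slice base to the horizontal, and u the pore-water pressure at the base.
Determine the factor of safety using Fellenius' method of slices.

Ordinary method of slices: FS = Σ[c'·Δl_i + (W_i cosα_i − u_i·Δl_i)·tanφ'] / Σ W_i sinα_i, with Δl_i = b_i / cosα_i.
Slice 1: Δl = 1.3/cos(-2.5°) = 1.301 m; N'_1 = 13·cos(-2.5°) − 1·1.301 = 11.7; c'Δl = 14.96; W sinα = -0.6
Slice 2: Δl = 3.0/cos13.2° = 3.081 m; N'_2 = 108·cos13.2° − 5·3.081 = 89.7; c'Δl = 35.44; W sinα = 24.7
Slice 3: Δl = 2.9/cos37.0° = 3.631 m; N'_3 = 73·cos37.0° − 2·3.631 = 51.0; c'Δl = 41.76; W sinα = 43.9
Σc'Δl = 92.2 kN/m; ΣN' = 152.5 kN/m; ΣW sinα = 68.0 kN/m
Resisting = 92.2 + 152.5·tan33.8° = 92.2 + 102.1 = 194.2 kN/m
FS = 194.2 / 68.0 = 2.855

FS = 2.86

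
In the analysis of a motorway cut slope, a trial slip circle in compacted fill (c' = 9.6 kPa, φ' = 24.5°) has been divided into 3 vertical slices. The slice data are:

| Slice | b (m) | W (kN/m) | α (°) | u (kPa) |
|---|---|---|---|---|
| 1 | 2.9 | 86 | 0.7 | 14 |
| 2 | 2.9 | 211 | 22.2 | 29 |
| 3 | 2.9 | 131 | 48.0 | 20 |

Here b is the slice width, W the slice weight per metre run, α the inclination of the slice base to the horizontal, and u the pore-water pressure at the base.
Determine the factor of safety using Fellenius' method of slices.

Ordinary method of slices: FS = Σ[c'·Δl_i + (W_i cosα_i − u_i·Δl_i)·tanφ'] / Σ W_i sinα_i, with Δl_i = b_i / cosα_i.
Slice 1: Δl = 2.9/cos0.7° = 2.900 m; N'_1 = 86·cos0.7° − 14·2.900 = 45.4; c'Δl = 27.84; W sinα = 1.1
Slice 2: Δl = 2.9/cos22.2° = 3.132 m; N'_2 = 211·cos22.2° − 29·3.132 = 104.5; c'Δl = 30.07; W sinα = 79.7
Slice 3: Δl = 2.9/cos48.0° = 4.334 m; N'_3 = 131·cos48.0° − 20·4.334 = 1.0; c'Δl = 41.61; W sinα = 97.4
Σc'Δl = 99.5 kN/m; ΣN' = 150.9 kN/m; ΣW sinα = 178.1 kN/m
Resisting = 99.5 + 150.9·tan24.5° = 99.5 + 68.8 = 168.3 kN/m
FS = 168.3 / 178.1 = 0.945

FS = 0.94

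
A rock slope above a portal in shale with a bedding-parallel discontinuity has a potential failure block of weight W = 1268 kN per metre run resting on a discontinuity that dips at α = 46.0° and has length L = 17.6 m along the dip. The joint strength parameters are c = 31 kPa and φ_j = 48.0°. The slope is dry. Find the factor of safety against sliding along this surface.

Resolving the block weight along and normal to the plane and applying the Mohr–Coulomb strength on the joint:
N' = W cosα = 1268·cos46.0° = 880.8 kN/m
Driving force T = W sinα = 1268·sin46.0° = 912.1 kN/m
Resisting force R = c·L + N'·tanφ_j = 31·17.6 + 880.8·tan48.0° = 545.6 + 978.3 = 1523.9 kN/m
FS = R / T = 1523.9 / 912.1 = 1.671

FS = 1.67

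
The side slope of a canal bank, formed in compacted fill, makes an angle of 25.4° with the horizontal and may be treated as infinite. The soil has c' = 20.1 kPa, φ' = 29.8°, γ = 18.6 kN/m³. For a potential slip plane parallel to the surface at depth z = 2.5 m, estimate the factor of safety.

FS = 2.32

For an infinite slope with a slip plane parallel to the surface (no pore pressure): FS = [c' + γz cos²β tanφ'] / [γz sinβ cosβ].
γz = 18.6·2.5 = 46.50 kN/m²
Numerator = 20.1 + 46.50·cos²25.4°·tan29.8° = 20.1 + 46.50·0.8160·0.5727 = 41.831 kPa
Denominator = 46.50·sin25.4°·cos25.4° = 46.50·0.4289·0.9033 = 18.017 kPa
FS = 41.831 / 18.017 = 2.322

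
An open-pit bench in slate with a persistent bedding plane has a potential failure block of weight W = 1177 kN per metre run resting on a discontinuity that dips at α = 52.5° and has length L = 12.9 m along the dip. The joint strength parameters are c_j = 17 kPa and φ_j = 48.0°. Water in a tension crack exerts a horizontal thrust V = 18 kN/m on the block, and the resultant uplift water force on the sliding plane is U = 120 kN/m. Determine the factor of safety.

FS = 0.92

Resolving the block weight along and normal to the plane and applying the Mohr–Coulomb strength on the joint:
N' = W cosα − U − V sinα = 1177·cos52.5° − 120 − 18·sin52.5° = 582.2 kN/m
Driving force T = W sinα + V cosα = 1177·sin52.5° + 18·cos52.5° = 944.7 kN/m
Resisting force R = c_j·L + N'·tanφ_j = 17·12.9 + 582.2·tan48.0° = 219.3 + 646.6 = 865.9 kN/m
FS = R / T = 865.9 / 944.7 = 0.917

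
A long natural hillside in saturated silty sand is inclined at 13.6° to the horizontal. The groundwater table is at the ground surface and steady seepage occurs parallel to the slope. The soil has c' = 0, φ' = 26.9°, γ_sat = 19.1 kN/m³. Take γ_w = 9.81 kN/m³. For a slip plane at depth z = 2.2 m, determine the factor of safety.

FS = 1.02

With seepage parallel to the slope and the water table at the surface, the effective normal stress on the slip plane uses the buoyant unit weight γ' = γ_sat − γ_w while the driving shear stress uses γ_sat:
FS = [c' + γ' z cos²β tanφ'] / [γ_sat z sinβ cosβ]
(For c' = 0 this reduces to FS = (γ'/γ_sat)·tanφ'/tanβ.)
γ' = 19.1 − 9.81 = 9.29 kN/m³
Numerator = 0.0 + 9.29·2.2·cos²13.6°·tan26.9° = 0.0 + 9.29·2.2·0.9447·0.5073 = 9.795 kPa
Denominator = 19.1·2.2·sin13.6°·cos13.6° = 19.1·2.2·0.2351·0.9720 = 9.604 kPa
FS = 9.795 / 9.604 = 1.020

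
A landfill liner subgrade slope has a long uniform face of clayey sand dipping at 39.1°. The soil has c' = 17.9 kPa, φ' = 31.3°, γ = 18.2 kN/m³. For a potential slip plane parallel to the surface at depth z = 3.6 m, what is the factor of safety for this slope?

FS = 1.31

For an infinite slope with a slip plane parallel to the surface (no pore pressure): FS = [c' + γz cos²β tanφ'] / [γz sinβ cosβ].
γz = 18.2·3.6 = 65.52 kN/m²
Numerator = 17.9 + 65.52·cos²39.1°·tan31.3° = 17.9 + 65.52·0.6022·0.6080 = 41.892 kPa
Denominator = 65.52·sin39.1°·cos39.1° = 65.52·0.6307·0.7760 = 32.068 kPa
FS = 41.892 / 32.068 = 1.306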